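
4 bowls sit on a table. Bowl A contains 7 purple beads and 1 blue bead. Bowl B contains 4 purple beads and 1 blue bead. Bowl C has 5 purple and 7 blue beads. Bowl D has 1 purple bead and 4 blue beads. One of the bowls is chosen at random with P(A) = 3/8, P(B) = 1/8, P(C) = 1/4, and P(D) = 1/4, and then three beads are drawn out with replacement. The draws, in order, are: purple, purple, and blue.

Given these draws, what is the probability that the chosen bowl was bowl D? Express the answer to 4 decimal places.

The likelihood of the observed sequence under each hypothesis: P(data | bowl A) = (7/8)(7/8)(1/8) = 0.095703; P(data | bowl B) = (4/5)(4/5)(1/5) = 0.128; P(data | bowl C) = (5/12)(5/12)(7/12) = 0.10127; P(data | bowl D) = (1/5)(1/5)(4/5) = 0.032.
Multiplying each by its prior: 3/8 · 0.095703 = 0.035889, 1/8 · 0.128 = 0.016, 1/4 · 0.10127 = 0.025318, 1/4 · 0.032 = 0.008; summing to 0.085207.
Therefore the posterior P(bowl D | data) = (0.008) / (0.085207) = 0.093889.

0.0939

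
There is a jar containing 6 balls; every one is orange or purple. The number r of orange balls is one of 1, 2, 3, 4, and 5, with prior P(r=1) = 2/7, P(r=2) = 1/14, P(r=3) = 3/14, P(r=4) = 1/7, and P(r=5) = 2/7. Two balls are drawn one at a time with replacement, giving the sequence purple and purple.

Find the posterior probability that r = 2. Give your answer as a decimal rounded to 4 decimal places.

The likelihood of the observed sequence under each hypothesis: P(data | r = 1) = (5/6)(5/6) = 25/36; P(data | r = 2) = (4/6)(4/6) = 4/9; P(data | r = 3) = (3/6)(3/6) = 1/4; P(data | r = 4) = (2/6)(2/6) = 1/9; P(data | r = 5) = (1/6)(1/6) = 1/36.
Multiplying each by its prior: 2/7 · 25/36 = 25/126, 1/14 · 4/9 = 2/63, 3/14 · 1/4 = 3/56, 1/7 · 1/9 = 1/63, 2/7 · 1/36 = 1/126; these sum to 155/504.
By Bayes' rule, P(r = 2 | data) = (2/63) / (155/504) = 16/155.

0.1032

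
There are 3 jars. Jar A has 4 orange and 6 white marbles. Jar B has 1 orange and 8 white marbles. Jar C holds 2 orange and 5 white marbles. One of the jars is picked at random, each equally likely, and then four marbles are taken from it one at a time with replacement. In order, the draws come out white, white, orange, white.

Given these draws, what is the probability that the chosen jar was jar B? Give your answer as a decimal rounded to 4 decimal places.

The likelihood of the observed sequence under each hypothesis: P(data | jar A) = (6/10)(6/10)(4/10)(6/10) = 0.0864; P(data | jar B) = (8/9)(8/9)(1/9)(8/9) = 0.078037; P(data | jar C) = (5/7)(5/7)(2/7)(5/7) = 0.10412.
Weighting by the prior gives 1/3 · 0.0864 = 0.0288, 1/3 · 0.078037 = 0.026012, 1/3 · 0.10412 = 0.034708; summing to 0.08952.
Hence P(jar B | data) = (0.026012) / (0.08952) = 0.29058.

0.2906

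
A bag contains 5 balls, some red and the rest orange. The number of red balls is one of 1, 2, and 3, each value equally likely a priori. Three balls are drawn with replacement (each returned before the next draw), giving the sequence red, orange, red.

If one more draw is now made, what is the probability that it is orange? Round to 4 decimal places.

The likelihood of the observed sequence under each hypothesis: P(data | r = 1) = (1/5)(4/5)(1/5) = 4/125; P(data | r = 2) = (2/5)(3/5)(2/5) = 12/125; P(data | r = 3) = (3/5)(2/5)(3/5) = 18/125.
Multiplying each by its prior: 1/3 · 4/125 = 4/375, 1/3 · 12/125 = 4/125, 1/3 · 18/125 = 6/125; these sum to 34/375.
The posterior is then P(r = 1 | data) = 2/17, P(r = 2 | data) = 6/17, P(r = 3 | data) = 9/17.
Averaging over the posterior, P(orange next | data) = (4/5)(2/17) + (3/5)(6/17) + (2/5)(9/17) = 44/85.

0.5176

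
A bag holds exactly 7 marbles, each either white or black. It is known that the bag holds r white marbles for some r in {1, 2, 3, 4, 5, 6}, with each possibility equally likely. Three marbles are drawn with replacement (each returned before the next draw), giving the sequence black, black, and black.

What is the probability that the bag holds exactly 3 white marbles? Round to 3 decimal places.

0.145

The likelihood of the observed sequence under each hypothesis: P(data | r = 1) = (6/7)(6/7)(6/7) = 0.62974; P(data | r = 2) = (5/7)(5/7)(5/7) = 0.36443; P(data | r = 3) = (4/7)(4/7)(4/7) = 0.18659; P(data | r = 4) = (3/7)(3/7)(3/7) = 0.078717; P(data | r = 5) = (2/7)(2/7)(2/7) = 0.023324; P(data | r = 6) = (1/7)(1/7)(1/7) = 0.0029155.
The prior-weighted likelihoods are 1/6 · 0.62974 = 0.10496, 1/6 · 0.36443 = 0.060739, 1/6 · 0.18659 = 0.031098, 1/6 · 0.078717 = 0.01312, 1/6 · 0.023324 = 0.0038873, 1/6 · 0.0029155 = 0.00048591; these sum to 0.21429.
Therefore the posterior P(r = 3 | data) = (0.031098) / (0.21429) = 0.14512.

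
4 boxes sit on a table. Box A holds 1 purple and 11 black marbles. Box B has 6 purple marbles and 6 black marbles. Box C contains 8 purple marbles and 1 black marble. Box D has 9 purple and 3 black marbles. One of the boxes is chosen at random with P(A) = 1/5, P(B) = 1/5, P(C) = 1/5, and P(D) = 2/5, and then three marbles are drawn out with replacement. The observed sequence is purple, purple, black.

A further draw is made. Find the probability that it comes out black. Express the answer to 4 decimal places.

The likelihood of the observed sequence under each hypothesis: P(data | box A) = (1/12)(1/12)(11/12) = 0.0063657; P(data | box B) = (6/12)(6/12)(6/12) = 0.125; P(data | box C) = (8/9)(8/9)(1/9) = 0.087791; P(data | box D) = (9/12)(9/12)(3/12) = 0.14062.
Weighting by the prior gives 1/5 · 0.0063657 = 0.0012731, 1/5 · 0.125 = 0.025, 1/5 · 0.087791 = 0.017558, 2/5 · 0.14062 = 0.05625; summing to 0.10008.
Normalising, the posterior is P(box A | data) = 0.012721, P(box B | data) = 0.2498, P(box C | data) = 0.17544, P(box D | data) = 0.56204.
The predictive probability is P(black next | data) = (11/12)(0.012721) + (1/2)(0.2498) + (1/9)(0.17544) + (1/4)(0.56204) = 0.29656.

0.2966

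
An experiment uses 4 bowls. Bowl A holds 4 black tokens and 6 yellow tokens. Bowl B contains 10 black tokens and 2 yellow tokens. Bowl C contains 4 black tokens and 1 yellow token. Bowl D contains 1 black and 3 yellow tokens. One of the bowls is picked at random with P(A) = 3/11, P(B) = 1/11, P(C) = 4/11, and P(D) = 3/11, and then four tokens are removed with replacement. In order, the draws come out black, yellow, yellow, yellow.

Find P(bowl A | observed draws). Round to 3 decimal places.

0.428

For each hypothesis, P(data | H) works out to: P(data | bowl A) = (4/10)(6/10)(6/10)(6/10) = 0.0864; P(data | bowl B) = (10/12)(2/12)(2/12)(2/12) = 0.003858; P(data | bowl C) = (4/5)(1/5)(1/5)(1/5) = 0.0064; P(data | bowl D) = (1/4)(3/4)(3/4)(3/4) = 0.10547.
The prior-weighted likelihoods are 3/11 · 0.0864 = 0.023564, 1/11 · 0.003858 = 0.00035073, 4/11 · 0.0064 = 0.0023273, 3/11 · 0.10547 = 0.028764; these sum to 0.055006.
So P(bowl A | data) = (0.023564) / (0.055006) = 0.42838.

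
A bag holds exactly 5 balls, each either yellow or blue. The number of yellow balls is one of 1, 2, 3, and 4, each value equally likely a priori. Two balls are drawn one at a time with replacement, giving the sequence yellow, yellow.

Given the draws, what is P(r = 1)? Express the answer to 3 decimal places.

For each hypothesis, P(data | H) works out to: P(data | r = 1) = (1/5)(1/5) = 1/25; P(data | r = 2) = (2/5)(2/5) = 4/25; P(data | r = 3) = (3/5)(3/5) = 9/25; P(data | r = 4) = (4/5)(4/5) = 16/25.
Multiplying each by its prior: 1/4 · 1/25 = 1/100, 1/4 · 4/25 = 1/25, 1/4 · 9/25 = 9/100, 1/4 · 16/25 = 4/25; summing to 3/10.
By Bayes' rule, P(r = 1 | data) = (1/100) / (3/10) = 1/30.

0.033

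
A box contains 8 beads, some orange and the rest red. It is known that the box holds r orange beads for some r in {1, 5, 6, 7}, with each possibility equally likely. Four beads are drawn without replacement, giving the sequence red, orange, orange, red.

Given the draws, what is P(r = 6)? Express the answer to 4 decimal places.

0.3333

Under each hypothesis, the probability of the observed sequence is: P(data | r = 1) = (7/8)(1/7)(0/6) = 0; P(data | r = 5) = (3/8)(5/7)(4/6)(2/5) = 1/14; P(data | r = 6) = (2/8)(6/7)(5/6)(1/5) = 1/28; P(data | r = 7) = (1/8)(7/7)(6/6)(0/5) = 0.
Multiplying each by its prior: 1/4 · 0 = 0, 1/4 · 1/14 = 1/56, 1/4 · 1/28 = 1/112, 1/4 · 0 = 0; summing to 3/112.
Hence P(r = 6 | data) = (1/112) / (3/112) = 1/3.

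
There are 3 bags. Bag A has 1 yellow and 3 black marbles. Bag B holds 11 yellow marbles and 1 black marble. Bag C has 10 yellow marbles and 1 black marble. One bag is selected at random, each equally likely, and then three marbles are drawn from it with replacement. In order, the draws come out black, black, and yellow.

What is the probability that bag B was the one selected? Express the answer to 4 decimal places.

For each hypothesis, P(data | H) works out to: P(data | bag A) = (3/4)(3/4)(1/4) = 0.14062; P(data | bag B) = (1/12)(1/12)(11/12) = 0.0063657; P(data | bag C) = (1/11)(1/11)(10/11) = 0.0075131.
Multiplying each by its prior: 1/3 · 0.14062 = 0.046875, 1/3 · 0.0063657 = 0.0021219, 1/3 · 0.0075131 = 0.0025044; summing to 0.051501.
So P(bag B | data) = (0.0021219) / (0.051501) = 0.041201.

0.0412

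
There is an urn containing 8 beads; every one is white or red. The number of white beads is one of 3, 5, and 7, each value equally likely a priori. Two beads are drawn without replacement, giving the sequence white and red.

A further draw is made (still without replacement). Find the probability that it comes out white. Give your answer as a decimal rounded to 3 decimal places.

Compute the likelihood of the observed sequence for each case: P(data | r = 3) = (3/8)(5/7) = 15/56; P(data | r = 5) = (5/8)(3/7) = 15/56; P(data | r = 7) = (7/8)(1/7) = 1/8.
Multiplying each by its prior: 1/3 · 15/56 = 5/56, 1/3 · 15/56 = 5/56, 1/3 · 1/8 = 1/24; summing to 37/168.
Dividing through by the total gives posterior P(r = 3 | data) = 15/37, P(r = 5 | data) = 15/37, P(r = 7 | data) = 7/37.
So P(white next | data) = Σ P(white next | H) P(H | data) = (1/3)(15/37) + (2/3)(15/37) + (1)(7/37) = 22/37.

0.595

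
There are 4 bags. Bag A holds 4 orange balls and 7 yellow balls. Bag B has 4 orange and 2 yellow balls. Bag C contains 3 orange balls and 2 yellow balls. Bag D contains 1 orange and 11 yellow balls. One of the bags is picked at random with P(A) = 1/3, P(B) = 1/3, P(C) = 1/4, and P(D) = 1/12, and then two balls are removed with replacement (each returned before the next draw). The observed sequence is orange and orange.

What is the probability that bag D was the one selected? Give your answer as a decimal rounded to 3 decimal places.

0.002

For each hypothesis, P(data | H) works out to: P(data | bag A) = (4/11)(4/11) = 0.13223; P(data | bag B) = (4/6)(4/6) = 0.44444; P(data | bag C) = (3/5)(3/5) = 0.36; P(data | bag D) = (1/12)(1/12) = 0.0069444.
Weighting by the prior gives 1/3 · 0.13223 = 0.044077, 1/3 · 0.44444 = 0.14815, 1/4 · 0.36 = 0.09, 1/12 · 0.0069444 = 0.0005787; summing to 0.2828.
Hence P(bag D | data) = (0.0005787) / (0.2828) = 0.0020463.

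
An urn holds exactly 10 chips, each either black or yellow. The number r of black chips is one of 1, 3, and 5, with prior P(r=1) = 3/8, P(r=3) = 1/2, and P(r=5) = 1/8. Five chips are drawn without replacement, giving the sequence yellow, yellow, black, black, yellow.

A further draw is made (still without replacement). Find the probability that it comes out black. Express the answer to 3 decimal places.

0.277

The likelihood of the observed sequence under each hypothesis: P(data | r = 1) = (9/10)(8/9)(1/8)(0/7) = 0; P(data | r = 3) = (7/10)(6/9)(3/8)(2/7)(5/6) = 0.041667; P(data | r = 5) = (5/10)(4/9)(5/8)(4/7)(3/6) = 0.039683.
Multiplying each by its prior: 3/8 · 0 = 0, 1/2 · 0.041667 = 0.020833, 1/8 · 0.039683 = 0.0049603; summing to 0.025794.
Dividing through by the total gives posterior P(r = 1 | data) = 0, P(r = 3 | data) = 0.80769, P(r = 5 | data) = 0.19231.
The predictive probability is P(black next | data) = (1/5)(0.80769) + (3/5)(0.19231) = 0.27692.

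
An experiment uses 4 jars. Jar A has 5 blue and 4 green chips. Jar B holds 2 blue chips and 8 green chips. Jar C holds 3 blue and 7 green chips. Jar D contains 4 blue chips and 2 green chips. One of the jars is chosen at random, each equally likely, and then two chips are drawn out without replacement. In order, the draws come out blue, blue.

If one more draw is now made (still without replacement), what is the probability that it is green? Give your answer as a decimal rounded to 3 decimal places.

For each hypothesis, P(data | H) works out to: P(data | jar A) = (5/9)(4/8) = 5/18; P(data | jar B) = (2/10)(1/9) = 1/45; P(data | jar C) = (3/10)(2/9) = 1/15; P(data | jar D) = (4/6)(3/5) = 2/5.
Weighting by the prior gives 1/4 · 5/18 = 5/72, 1/4 · 1/45 = 1/180, 1/4 · 1/15 = 1/60, 1/4 · 2/5 = 1/10; with total 23/120.
Normalising, the posterior is P(jar A | data) = 25/69, P(jar B | data) = 2/69, P(jar C | data) = 2/23, P(jar D | data) = 12/23.
Averaging over the posterior, P(green next | data) = (4/7)(25/69) + (1)(2/69) + (7/8)(2/23) + (1/2)(12/23) = 369/644.

0.573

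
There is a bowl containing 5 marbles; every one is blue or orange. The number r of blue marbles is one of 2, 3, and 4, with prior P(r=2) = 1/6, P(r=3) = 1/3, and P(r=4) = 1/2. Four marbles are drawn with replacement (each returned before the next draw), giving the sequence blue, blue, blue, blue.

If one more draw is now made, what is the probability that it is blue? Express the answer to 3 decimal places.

0.759

For each hypothesis, P(data | H) works out to: P(data | r = 2) = (2/5)(2/5)(2/5)(2/5) = 0.0256; P(data | r = 3) = (3/5)(3/5)(3/5)(3/5) = 0.1296; P(data | r = 4) = (4/5)(4/5)(4/5)(4/5) = 0.4096.
Multiplying each by its prior: 1/6 · 0.0256 = 0.0042667, 1/3 · 0.1296 = 0.0432, 1/2 · 0.4096 = 0.2048; summing to 0.25227.
The posterior is then P(r = 2 | data) = 0.016913, P(r = 3 | data) = 0.17125, P(r = 4 | data) = 0.81184.
The predictive probability is P(blue next | data) = (2/5)(0.016913) + (3/5)(0.17125) + (4/5)(0.81184) = 0.75899.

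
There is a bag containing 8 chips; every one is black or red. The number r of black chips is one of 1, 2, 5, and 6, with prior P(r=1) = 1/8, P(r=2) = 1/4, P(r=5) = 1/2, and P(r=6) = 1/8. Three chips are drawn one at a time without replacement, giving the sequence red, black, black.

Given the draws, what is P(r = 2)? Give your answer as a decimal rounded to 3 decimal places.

0.074

Under each hypothesis, the probability of the observed sequence is: P(data | r = 1) = (7/8)(1/7)(0/6) = 0; P(data | r = 2) = (6/8)(2/7)(1/6) = 1/28; P(data | r = 5) = (3/8)(5/7)(4/6) = 5/28; P(data | r = 6) = (2/8)(6/7)(5/6) = 5/28.
Weighting by the prior gives 1/8 · 0 = 0, 1/4 · 1/28 = 1/112, 1/2 · 5/28 = 5/56, 1/8 · 5/28 = 5/224; summing to 27/224.
So P(r = 2 | data) = (1/112) / (27/224) = 2/27.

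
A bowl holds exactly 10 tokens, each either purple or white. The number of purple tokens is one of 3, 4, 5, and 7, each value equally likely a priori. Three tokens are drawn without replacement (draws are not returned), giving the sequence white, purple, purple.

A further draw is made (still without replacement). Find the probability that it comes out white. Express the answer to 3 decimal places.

Compute the likelihood of the observed sequence for each case: P(data | r = 3) = (7/10)(3/9)(2/8) = 7/120; P(data | r = 4) = (6/10)(4/9)(3/8) = 1/10; P(data | r = 5) = (5/10)(5/9)(4/8) = 5/36; P(data | r = 7) = (3/10)(7/9)(6/8) = 7/40.
Weighting by the prior gives 1/4 · 7/120 = 7/480, 1/4 · 1/10 = 1/40, 1/4 · 5/36 = 5/144, 1/4 · 7/40 = 7/160; summing to 17/144.
The posterior is then P(r = 3 | data) = 21/170, P(r = 4 | data) = 18/85, P(r = 5 | data) = 5/17, P(r = 7 | data) = 63/170.
Averaging over the posterior, P(white next | data) = (6/7)(21/170) + (5/7)(18/85) + (4/7)(5/17) + (2/7)(63/170) = 316/595.

0.531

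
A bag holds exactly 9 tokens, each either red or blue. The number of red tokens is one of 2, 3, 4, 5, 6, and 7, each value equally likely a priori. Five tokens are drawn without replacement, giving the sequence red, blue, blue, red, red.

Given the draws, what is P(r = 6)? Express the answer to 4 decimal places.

0.2857

The likelihood of the observed sequence under each hypothesis: P(data | r = 2) = (2/9)(7/8)(6/7)(1/6)(0/5) = 0; P(data | r = 3) = (3/9)(6/8)(5/7)(2/6)(1/5) = 1/84; P(data | r = 4) = (4/9)(5/8)(4/7)(3/6)(2/5) = 2/63; P(data | r = 5) = (5/9)(4/8)(3/7)(4/6)(3/5) = 1/21; P(data | r = 6) = (6/9)(3/8)(2/7)(5/6)(4/5) = 1/21; P(data | r = 7) = (7/9)(2/8)(1/7)(6/6)(5/5) = 1/36.
Weighting by the prior gives 1/6 · 0 = 0, 1/6 · 1/84 = 1/504, 1/6 · 2/63 = 1/189, 1/6 · 1/21 = 1/126, 1/6 · 1/21 = 1/126, 1/6 · 1/36 = 1/216; these sum to 1/36.
So P(r = 6 | data) = (1/126) / (1/36) = 2/7.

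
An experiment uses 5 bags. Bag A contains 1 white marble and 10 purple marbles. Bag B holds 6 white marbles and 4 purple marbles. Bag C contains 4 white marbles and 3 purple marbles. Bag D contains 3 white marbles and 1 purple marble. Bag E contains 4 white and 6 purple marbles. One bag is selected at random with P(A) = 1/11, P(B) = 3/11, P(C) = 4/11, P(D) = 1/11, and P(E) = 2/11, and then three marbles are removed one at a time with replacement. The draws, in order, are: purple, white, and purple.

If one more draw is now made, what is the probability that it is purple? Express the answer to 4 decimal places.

Under each hypothesis, the probability of the observed sequence is: P(data | bag A) = (10/11)(1/11)(10/11) = 0.075131; P(data | bag B) = (4/10)(6/10)(4/10) = 0.096; P(data | bag C) = (3/7)(4/7)(3/7) = 0.10496; P(data | bag D) = (1/4)(3/4)(1/4) = 0.046875; P(data | bag E) = (6/10)(4/10)(6/10) = 0.144.
Weighting by the prior gives 1/11 · 0.075131 = 0.0068301, 3/11 · 0.096 = 0.026182, 4/11 · 0.10496 = 0.038166, 1/11 · 0.046875 = 0.0042614, 2/11 · 0.144 = 0.026182; summing to 0.10162.
Normalising, the posterior is P(bag A | data) = 0.067212, P(bag B | data) = 0.25764, P(bag C | data) = 0.37557, P(bag D | data) = 0.041934, P(bag E | data) = 0.25764.
The predictive probability is P(purple next | data) = (10/11)(0.067212) + (2/5)(0.25764) + (3/7)(0.37557) + (1/4)(0.041934) + (3/5)(0.25764) = 0.49019.

0.4902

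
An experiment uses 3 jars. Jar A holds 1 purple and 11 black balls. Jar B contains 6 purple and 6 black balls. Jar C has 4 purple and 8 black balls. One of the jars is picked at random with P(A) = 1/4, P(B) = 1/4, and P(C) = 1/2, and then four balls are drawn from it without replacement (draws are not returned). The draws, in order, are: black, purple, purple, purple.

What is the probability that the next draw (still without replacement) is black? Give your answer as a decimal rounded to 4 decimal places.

0.7120

Under each hypothesis, the probability of the observed sequence is: P(data | jar A) = (11/12)(1/11)(0/10) = 0; P(data | jar B) = (6/12)(6/11)(5/10)(4/9) = 2/33; P(data | jar C) = (8/12)(4/11)(3/10)(2/9) = 8/495.
Multiplying each by its prior: 1/4 · 0 = 0, 1/4 · 2/33 = 1/66, 1/2 · 8/495 = 4/495; with total 23/990.
Normalising, the posterior is P(jar A | data) = 0, P(jar B | data) = 15/23, P(jar C | data) = 8/23.
Averaging over the posterior, P(black next | data) = (5/8)(15/23) + (7/8)(8/23) = 131/184.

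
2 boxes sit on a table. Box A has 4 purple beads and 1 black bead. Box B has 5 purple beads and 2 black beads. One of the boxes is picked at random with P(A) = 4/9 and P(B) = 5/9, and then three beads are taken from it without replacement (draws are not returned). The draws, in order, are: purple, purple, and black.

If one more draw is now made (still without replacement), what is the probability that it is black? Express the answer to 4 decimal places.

0.1359

For each hypothesis, P(data | H) works out to: P(data | box A) = (4/5)(3/4)(1/3) = 1/5; P(data | box B) = (5/7)(4/6)(2/5) = 4/21.
The prior-weighted likelihoods are 4/9 · 1/5 = 4/45, 5/9 · 4/21 = 20/189; summing to 184/945.
Dividing through by the total gives posterior P(box A | data) = 21/46, P(box B | data) = 25/46.
The predictive probability is P(black next | data) = (0)(21/46) + (1/4)(25/46) = 25/184.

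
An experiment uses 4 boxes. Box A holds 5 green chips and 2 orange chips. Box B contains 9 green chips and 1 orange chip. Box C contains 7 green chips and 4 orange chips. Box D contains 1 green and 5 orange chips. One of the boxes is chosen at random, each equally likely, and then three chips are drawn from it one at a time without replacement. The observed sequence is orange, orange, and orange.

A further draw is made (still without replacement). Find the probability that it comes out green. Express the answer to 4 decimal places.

The likelihood of the observed sequence under each hypothesis: P(data | box A) = (2/7)(1/6)(0/5) = 0; P(data | box B) = (1/10)(0/9) = 0; P(data | box C) = (4/11)(3/10)(2/9) = 0.024242; P(data | box D) = (5/6)(4/5)(3/4) = 0.5.
The prior-weighted likelihoods are 1/4 · 0 = 0, 1/4 · 0 = 0, 1/4 · 0.024242 = 0.0060606, 1/4 · 0.5 = 0.125; summing to 0.13106.
The posterior is then P(box A | data) = 0, P(box B | data) = 0, P(box C | data) = 0.046243, P(box D | data) = 0.95376.
Averaging over the posterior, P(green next | data) = (7/8)(0.046243) + (1/3)(0.95376) = 0.35838.

0.3584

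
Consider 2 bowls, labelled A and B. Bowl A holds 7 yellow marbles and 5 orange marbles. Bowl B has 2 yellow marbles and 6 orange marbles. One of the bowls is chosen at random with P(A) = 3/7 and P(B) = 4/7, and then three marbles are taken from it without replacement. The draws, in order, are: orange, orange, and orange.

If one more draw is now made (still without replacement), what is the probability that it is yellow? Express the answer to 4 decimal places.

0.4329

Under each hypothesis, the probability of the observed sequence is: P(data | bowl A) = (5/12)(4/11)(3/10) = 0.045455; P(data | bowl B) = (6/8)(5/7)(4/6) = 0.35714.
The prior-weighted likelihoods are 3/7 · 0.045455 = 0.019481, 4/7 · 0.35714 = 0.20408; these sum to 0.22356.
Dividing through by the total gives posterior P(bowl A | data) = 0.087137, P(bowl B | data) = 0.91286.
So P(yellow next | data) = Σ P(yellow next | H) P(H | data) = (7/9)(0.087137) + (2/5)(0.91286) = 0.43292.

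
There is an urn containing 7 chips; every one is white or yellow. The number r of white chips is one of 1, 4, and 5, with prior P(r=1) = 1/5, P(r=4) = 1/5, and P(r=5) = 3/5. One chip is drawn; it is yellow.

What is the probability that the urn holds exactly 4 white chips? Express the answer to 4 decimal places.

0.2000

Under each hypothesis, the probability of this draw is: P(data | r = 1) = (6/7) = 6/7; P(data | r = 4) = (3/7) = 3/7; P(data | r = 5) = (2/7) = 2/7.
The prior-weighted likelihoods are 1/5 · 6/7 = 6/35, 1/5 · 3/7 = 3/35, 3/5 · 2/7 = 6/35; summing to 3/7.
So P(r = 4 | data) = (3/35) / (3/7) = 1/5.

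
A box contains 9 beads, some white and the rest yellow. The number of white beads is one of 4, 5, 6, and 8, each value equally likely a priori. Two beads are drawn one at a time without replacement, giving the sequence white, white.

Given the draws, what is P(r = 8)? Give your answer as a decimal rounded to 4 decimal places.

Under each hypothesis, the probability of the observed sequence is: P(data | r = 4) = (4/9)(3/8) = 1/6; P(data | r = 5) = (5/9)(4/8) = 5/18; P(data | r = 6) = (6/9)(5/8) = 5/12; P(data | r = 8) = (8/9)(7/8) = 7/9.
The prior-weighted likelihoods are 1/4 · 1/6 = 1/24, 1/4 · 5/18 = 5/72, 1/4 · 5/12 = 5/48, 1/4 · 7/9 = 7/36; with total 59/144.
Hence P(r = 8 | data) = (7/36) / (59/144) = 28/59.

0.4746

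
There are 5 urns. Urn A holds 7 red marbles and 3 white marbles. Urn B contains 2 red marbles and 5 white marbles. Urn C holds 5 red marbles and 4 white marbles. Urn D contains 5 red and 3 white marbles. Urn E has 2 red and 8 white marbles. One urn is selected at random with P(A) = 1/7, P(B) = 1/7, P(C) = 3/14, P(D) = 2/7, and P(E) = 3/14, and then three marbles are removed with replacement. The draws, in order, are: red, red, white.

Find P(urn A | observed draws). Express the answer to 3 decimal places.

Compute the likelihood of the observed sequence for each case: P(data | urn A) = (7/10)(7/10)(3/10) = 0.147; P(data | urn B) = (2/7)(2/7)(5/7) = 0.058309; P(data | urn C) = (5/9)(5/9)(4/9) = 0.13717; P(data | urn D) = (5/8)(5/8)(3/8) = 0.14648; P(data | urn E) = (2/10)(2/10)(8/10) = 0.032.
The prior-weighted likelihoods are 1/7 · 0.147 = 0.021, 1/7 · 0.058309 = 0.0083299, 3/14 · 0.13717 = 0.029394, 2/7 · 0.14648 = 0.041853, 3/14 · 0.032 = 0.0068571; these sum to 0.10743.
By Bayes' rule, P(urn A | data) = (0.021) / (0.10743) = 0.19547.

0.195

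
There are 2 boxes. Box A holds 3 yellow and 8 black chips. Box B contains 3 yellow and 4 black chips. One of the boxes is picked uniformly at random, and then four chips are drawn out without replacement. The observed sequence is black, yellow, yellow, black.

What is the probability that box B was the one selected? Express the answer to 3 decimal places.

0.669

The likelihood of the observed sequence under each hypothesis: P(data | box A) = (8/11)(3/10)(2/9)(7/8) = 0.042424; P(data | box B) = (4/7)(3/6)(2/5)(3/4) = 0.085714.
Multiplying each by its prior: 1/2 · 0.042424 = 0.021212, 1/2 · 0.085714 = 0.042857; with total 0.064069.
Therefore the posterior P(box B | data) = (0.042857) / (0.064069) = 0.66892.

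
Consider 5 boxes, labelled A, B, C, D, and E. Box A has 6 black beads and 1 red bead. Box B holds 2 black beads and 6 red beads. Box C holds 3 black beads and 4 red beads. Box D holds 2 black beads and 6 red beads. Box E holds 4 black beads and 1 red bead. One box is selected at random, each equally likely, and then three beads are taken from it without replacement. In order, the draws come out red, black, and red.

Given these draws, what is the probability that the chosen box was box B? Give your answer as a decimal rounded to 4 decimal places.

0.3378

Under each hypothesis, the probability of the observed sequence is: P(data | box A) = (1/7)(6/6)(0/5) = 0; P(data | box B) = (6/8)(2/7)(5/6) = 5/28; P(data | box C) = (4/7)(3/6)(3/5) = 6/35; P(data | box D) = (6/8)(2/7)(5/6) = 5/28; P(data | box E) = (1/5)(4/4)(0/3) = 0.
Multiplying each by its prior: 1/5 · 0 = 0, 1/5 · 5/28 = 1/28, 1/5 · 6/35 = 6/175, 1/5 · 5/28 = 1/28, 1/5 · 0 = 0; with total 37/350.
Therefore the posterior P(box B | data) = (1/28) / (37/350) = 25/74.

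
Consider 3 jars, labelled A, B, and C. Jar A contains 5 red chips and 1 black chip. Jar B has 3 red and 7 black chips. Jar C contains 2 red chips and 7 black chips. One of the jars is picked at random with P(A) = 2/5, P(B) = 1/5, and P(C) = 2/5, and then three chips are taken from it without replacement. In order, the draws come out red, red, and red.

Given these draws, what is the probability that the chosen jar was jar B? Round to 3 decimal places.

0.008

For each hypothesis, P(data | H) works out to: P(data | jar A) = (5/6)(4/5)(3/4) = 1/2; P(data | jar B) = (3/10)(2/9)(1/8) = 1/120; P(data | jar C) = (2/9)(1/8)(0/7) = 0.
Weighting by the prior gives 2/5 · 1/2 = 1/5, 1/5 · 1/120 = 1/600, 2/5 · 0 = 0; with total 121/600.
Hence P(jar B | data) = (1/600) / (121/600) = 1/121.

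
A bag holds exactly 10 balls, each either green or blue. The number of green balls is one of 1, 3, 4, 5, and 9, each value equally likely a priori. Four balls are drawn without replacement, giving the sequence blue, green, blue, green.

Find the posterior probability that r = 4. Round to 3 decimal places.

Under each hypothesis, the probability of the observed sequence is: P(data | r = 1) = (9/10)(1/9)(8/8)(0/7) = 0; P(data | r = 3) = (7/10)(3/9)(6/8)(2/7) = 0.05; P(data | r = 4) = (6/10)(4/9)(5/8)(3/7) = 0.071429; P(data | r = 5) = (5/10)(5/9)(4/8)(4/7) = 0.079365; P(data | r = 9) = (1/10)(9/9)(0/8) = 0.
Multiplying each by its prior: 1/5 · 0 = 0, 1/5 · 0.05 = 0.01, 1/5 · 0.071429 = 0.014286, 1/5 · 0.079365 = 0.015873, 1/5 · 0 = 0; with total 0.040159.
Hence P(r = 4 | data) = (0.014286) / (0.040159) = 0.35573.

0.356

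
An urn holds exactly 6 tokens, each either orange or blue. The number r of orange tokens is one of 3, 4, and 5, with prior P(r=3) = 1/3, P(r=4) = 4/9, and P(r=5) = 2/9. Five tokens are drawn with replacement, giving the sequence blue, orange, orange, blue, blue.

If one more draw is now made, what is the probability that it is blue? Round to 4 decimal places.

Under each hypothesis, the probability of the observed sequence is: P(data | r = 3) = (3/6)(3/6)(3/6)(3/6)(3/6) = 0.03125; P(data | r = 4) = (2/6)(4/6)(4/6)(2/6)(2/6) = 0.016461; P(data | r = 5) = (1/6)(5/6)(5/6)(1/6)(1/6) = 0.003215.
The prior-weighted likelihoods are 1/3 · 0.03125 = 0.010417, 4/9 · 0.016461 = 0.007316, 2/9 · 0.003215 = 0.00071445; these sum to 0.018447.
Dividing through by the total gives posterior P(r = 3 | data) = 0.56468, P(r = 4 | data) = 0.39659, P(r = 5 | data) = 0.03873.
So P(blue next | data) = Σ P(blue next | H) P(H | data) = (1/2)(0.56468) + (1/3)(0.39659) + (1/6)(0.03873) = 0.42099.

0.4210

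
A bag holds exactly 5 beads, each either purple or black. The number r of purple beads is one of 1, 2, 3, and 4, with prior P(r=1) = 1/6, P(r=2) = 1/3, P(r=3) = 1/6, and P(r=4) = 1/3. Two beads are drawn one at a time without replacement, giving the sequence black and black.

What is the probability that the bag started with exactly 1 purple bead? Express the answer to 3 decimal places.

For each hypothesis, P(data | H) works out to: P(data | r = 1) = (4/5)(3/4) = 3/5; P(data | r = 2) = (3/5)(2/4) = 3/10; P(data | r = 3) = (2/5)(1/4) = 1/10; P(data | r = 4) = (1/5)(0/4) = 0.
The prior-weighted likelihoods are 1/6 · 3/5 = 1/10, 1/3 · 3/10 = 1/10, 1/6 · 1/10 = 1/60, 1/3 · 0 = 0; summing to 13/60.
Therefore the posterior P(r = 1 | data) = (1/10) / (13/60) = 6/13.

0.462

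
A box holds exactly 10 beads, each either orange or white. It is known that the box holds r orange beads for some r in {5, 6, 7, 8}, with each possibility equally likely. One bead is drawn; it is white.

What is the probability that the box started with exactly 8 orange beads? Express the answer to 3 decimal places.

0.143

Compute the likelihood of this draw for each case: P(data | r = 5) = (5/10) = 1/2; P(data | r = 6) = (4/10) = 2/5; P(data | r = 7) = (3/10) = 3/10; P(data | r = 8) = (2/10) = 1/5.
The prior-weighted likelihoods are 1/4 · 1/2 = 1/8, 1/4 · 2/5 = 1/10, 1/4 · 3/10 = 3/40, 1/4 · 1/5 = 1/20; with total 7/20.
So P(r = 8 | data) = (1/20) / (7/20) = 1/7.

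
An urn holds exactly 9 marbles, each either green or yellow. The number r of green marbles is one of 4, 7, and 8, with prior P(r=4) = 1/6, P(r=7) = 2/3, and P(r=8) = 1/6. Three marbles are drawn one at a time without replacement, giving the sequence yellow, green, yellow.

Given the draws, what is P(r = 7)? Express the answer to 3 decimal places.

The likelihood of the observed sequence under each hypothesis: P(data | r = 4) = (5/9)(4/8)(4/7) = 10/63; P(data | r = 7) = (2/9)(7/8)(1/7) = 1/36; P(data | r = 8) = (1/9)(8/8)(0/7) = 0.
Multiplying each by its prior: 1/6 · 10/63 = 5/189, 2/3 · 1/36 = 1/54, 1/6 · 0 = 0; summing to 17/378.
Therefore the posterior P(r = 7 | data) = (1/54) / (17/378) = 7/17.

0.412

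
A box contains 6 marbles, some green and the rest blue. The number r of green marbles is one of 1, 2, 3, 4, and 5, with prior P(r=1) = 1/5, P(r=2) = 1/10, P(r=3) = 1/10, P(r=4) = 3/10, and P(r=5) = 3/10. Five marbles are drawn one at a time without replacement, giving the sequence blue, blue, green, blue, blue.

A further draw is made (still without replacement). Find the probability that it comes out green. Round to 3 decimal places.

0.167

The likelihood of the observed sequence under each hypothesis: P(data | r = 1) = (5/6)(4/5)(1/4)(3/3)(2/2) = 1/6; P(data | r = 2) = (4/6)(3/5)(2/4)(2/3)(1/2) = 1/15; P(data | r = 3) = (3/6)(2/5)(3/4)(1/3)(0/2) = 0; P(data | r = 4) = (2/6)(1/5)(4/4)(0/3) = 0; P(data | r = 5) = (1/6)(0/5) = 0.
Multiplying each by its prior: 1/5 · 1/6 = 1/30, 1/10 · 1/15 = 1/150, 1/10 · 0 = 0, 3/10 · 0 = 0, 3/10 · 0 = 0; with total 1/25.
The posterior is then P(r = 1 | data) = 5/6, P(r = 2 | data) = 1/6, P(r = 3 | data) = 0, P(r = 4 | data) = 0, P(r = 5 | data) = 0.
The predictive probability is P(green next | data) = (0)(5/6) + (1)(1/6) = 1/6.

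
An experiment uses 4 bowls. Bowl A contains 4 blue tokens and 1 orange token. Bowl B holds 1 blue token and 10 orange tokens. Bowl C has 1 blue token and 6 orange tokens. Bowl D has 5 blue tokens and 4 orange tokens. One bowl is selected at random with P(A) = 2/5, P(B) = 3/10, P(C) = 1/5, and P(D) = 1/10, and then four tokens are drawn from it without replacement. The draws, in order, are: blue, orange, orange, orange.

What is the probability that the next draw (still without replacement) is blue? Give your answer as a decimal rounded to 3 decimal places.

Under each hypothesis, the probability of the observed sequence is: P(data | bowl A) = (4/5)(1/4)(0/3) = 0; P(data | bowl B) = (1/11)(10/10)(9/9)(8/8) = 0.090909; P(data | bowl C) = (1/7)(6/6)(5/5)(4/4) = 0.14286; P(data | bowl D) = (5/9)(4/8)(3/7)(2/6) = 0.039683.
The prior-weighted likelihoods are 2/5 · 0 = 0, 3/10 · 0.090909 = 0.027273, 1/5 · 0.14286 = 0.028571, 1/10 · 0.039683 = 0.0039683; summing to 0.059812.
The posterior is then P(bowl A | data) = 0, P(bowl B | data) = 0.45597, P(bowl C | data) = 0.47768, P(bowl D | data) = 0.066345.
So P(blue next | data) = Σ P(blue next | H) P(H | data) = (0)(0.45597) + (0)(0.47768) + (4/5)(0.066345) = 0.053076.

0.053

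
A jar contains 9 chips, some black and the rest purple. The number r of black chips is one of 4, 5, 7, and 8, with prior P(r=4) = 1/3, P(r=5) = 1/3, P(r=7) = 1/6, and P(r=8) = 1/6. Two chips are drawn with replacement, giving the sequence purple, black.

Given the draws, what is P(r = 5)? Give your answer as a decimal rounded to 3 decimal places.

0.392

The likelihood of the observed sequence under each hypothesis: P(data | r = 4) = (5/9)(4/9) = 20/81; P(data | r = 5) = (4/9)(5/9) = 20/81; P(data | r = 7) = (2/9)(7/9) = 14/81; P(data | r = 8) = (1/9)(8/9) = 8/81.
Multiplying each by its prior: 1/3 · 20/81 = 20/243, 1/3 · 20/81 = 20/243, 1/6 · 14/81 = 7/243, 1/6 · 8/81 = 4/243; summing to 17/81.
So P(r = 5 | data) = (20/243) / (17/81) = 20/51.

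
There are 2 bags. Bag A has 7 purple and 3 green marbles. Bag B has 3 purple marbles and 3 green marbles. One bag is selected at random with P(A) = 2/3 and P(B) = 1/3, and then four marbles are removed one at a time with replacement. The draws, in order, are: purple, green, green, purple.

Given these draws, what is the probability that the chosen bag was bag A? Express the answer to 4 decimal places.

The likelihood of the observed sequence under each hypothesis: P(data | bag A) = (7/10)(3/10)(3/10)(7/10) = 0.0441; P(data | bag B) = (3/6)(3/6)(3/6)(3/6) = 0.0625.
Weighting by the prior gives 2/3 · 0.0441 = 0.0294, 1/3 · 0.0625 = 0.020833; summing to 0.050233.
By Bayes' rule, P(bag A | data) = (0.0294) / (0.050233) = 0.58527.

0.5853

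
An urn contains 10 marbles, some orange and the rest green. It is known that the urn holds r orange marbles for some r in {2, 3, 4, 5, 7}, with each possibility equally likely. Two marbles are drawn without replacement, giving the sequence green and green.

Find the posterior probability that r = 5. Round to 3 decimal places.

The likelihood of the observed sequence under each hypothesis: P(data | r = 2) = (8/10)(7/9) = 28/45; P(data | r = 3) = (7/10)(6/9) = 7/15; P(data | r = 4) = (6/10)(5/9) = 1/3; P(data | r = 5) = (5/10)(4/9) = 2/9; P(data | r = 7) = (3/10)(2/9) = 1/15.
Weighting by the prior gives 1/5 · 28/45 = 28/225, 1/5 · 7/15 = 7/75, 1/5 · 1/3 = 1/15, 1/5 · 2/9 = 2/45, 1/5 · 1/15 = 1/75; summing to 77/225.
Hence P(r = 5 | data) = (2/45) / (77/225) = 10/77.

0.130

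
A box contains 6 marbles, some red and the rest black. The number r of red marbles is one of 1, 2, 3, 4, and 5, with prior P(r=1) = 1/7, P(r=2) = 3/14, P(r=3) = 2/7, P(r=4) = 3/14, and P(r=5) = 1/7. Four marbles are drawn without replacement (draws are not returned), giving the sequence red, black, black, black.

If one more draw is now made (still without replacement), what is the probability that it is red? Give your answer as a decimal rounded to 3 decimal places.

The likelihood of the observed sequence under each hypothesis: P(data | r = 1) = (1/6)(5/5)(4/4)(3/3) = 1/6; P(data | r = 2) = (2/6)(4/5)(3/4)(2/3) = 2/15; P(data | r = 3) = (3/6)(3/5)(2/4)(1/3) = 1/20; P(data | r = 4) = (4/6)(2/5)(1/4)(0/3) = 0; P(data | r = 5) = (5/6)(1/5)(0/4) = 0.
Weighting by the prior gives 1/7 · 1/6 = 1/42, 3/14 · 2/15 = 1/35, 2/7 · 1/20 = 1/70, 3/14 · 0 = 0, 1/7 · 0 = 0; with total 1/15.
Dividing through by the total gives posterior P(r = 1 | data) = 5/14, P(r = 2 | data) = 3/7, P(r = 3 | data) = 3/14, P(r = 4 | data) = 0, P(r = 5 | data) = 0.
The predictive probability is P(red next | data) = (0)(5/14) + (1/2)(3/7) + (1)(3/14) = 3/7.

0.429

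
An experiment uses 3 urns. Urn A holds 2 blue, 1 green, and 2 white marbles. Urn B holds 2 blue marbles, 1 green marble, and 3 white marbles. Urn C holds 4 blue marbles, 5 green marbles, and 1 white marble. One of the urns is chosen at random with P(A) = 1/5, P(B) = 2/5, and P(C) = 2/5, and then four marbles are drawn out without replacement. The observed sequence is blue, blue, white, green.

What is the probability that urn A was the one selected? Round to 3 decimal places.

For each hypothesis, P(data | H) works out to: P(data | urn A) = (2/5)(1/4)(2/3)(1/2) = 0.033333; P(data | urn B) = (2/6)(1/5)(3/4)(1/3) = 0.016667; P(data | urn C) = (4/10)(3/9)(1/8)(5/7) = 0.011905.
The prior-weighted likelihoods are 1/5 · 0.033333 = 0.0066667, 2/5 · 0.016667 = 0.0066667, 2/5 · 0.011905 = 0.0047619; with total 0.018095.
By Bayes' rule, P(urn A | data) = (0.0066667) / (0.018095) = 0.36842.

0.368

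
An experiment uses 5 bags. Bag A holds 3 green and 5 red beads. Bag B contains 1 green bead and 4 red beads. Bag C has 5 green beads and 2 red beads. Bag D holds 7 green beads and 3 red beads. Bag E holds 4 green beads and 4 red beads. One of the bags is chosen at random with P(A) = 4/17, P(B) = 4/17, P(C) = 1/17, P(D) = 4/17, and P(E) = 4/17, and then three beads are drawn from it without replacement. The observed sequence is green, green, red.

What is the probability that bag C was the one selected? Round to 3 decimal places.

The likelihood of the observed sequence under each hypothesis: P(data | bag A) = (3/8)(2/7)(5/6) = 0.089286; P(data | bag B) = (1/5)(0/4) = 0; P(data | bag C) = (5/7)(4/6)(2/5) = 0.19048; P(data | bag D) = (7/10)(6/9)(3/8) = 0.175; P(data | bag E) = (4/8)(3/7)(4/6) = 0.14286.
The prior-weighted likelihoods are 4/17 · 0.089286 = 0.021008, 4/17 · 0 = 0, 1/17 · 0.19048 = 0.011204, 4/17 · 0.175 = 0.041176, 4/17 · 0.14286 = 0.033613; summing to 0.107.
Hence P(bag C | data) = (0.011204) / (0.107) = 0.10471.

0.105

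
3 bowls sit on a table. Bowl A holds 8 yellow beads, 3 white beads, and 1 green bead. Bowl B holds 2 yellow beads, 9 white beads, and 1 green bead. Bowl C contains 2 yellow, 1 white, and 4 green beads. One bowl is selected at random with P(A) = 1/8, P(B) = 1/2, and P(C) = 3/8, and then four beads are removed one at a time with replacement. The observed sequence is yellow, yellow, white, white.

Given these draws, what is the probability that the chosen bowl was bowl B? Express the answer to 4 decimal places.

Compute the likelihood of the observed sequence for each case: P(data | bowl A) = (8/12)(8/12)(3/12)(3/12) = 0.027778; P(data | bowl B) = (2/12)(2/12)(9/12)(9/12) = 0.015625; P(data | bowl C) = (2/7)(2/7)(1/7)(1/7) = 0.001666.
The prior-weighted likelihoods are 1/8 · 0.027778 = 0.0034722, 1/2 · 0.015625 = 0.0078125, 3/8 · 0.001666 = 0.00062474; with total 0.011909.
Hence P(bowl B | data) = (0.0078125) / (0.011909) = 0.65599.

0.6560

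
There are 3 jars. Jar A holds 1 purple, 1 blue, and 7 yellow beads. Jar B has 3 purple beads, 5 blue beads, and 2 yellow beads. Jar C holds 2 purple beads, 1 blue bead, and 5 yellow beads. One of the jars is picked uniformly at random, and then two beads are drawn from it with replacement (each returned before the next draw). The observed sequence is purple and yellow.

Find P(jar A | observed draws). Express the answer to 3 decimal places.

0.286

For each hypothesis, P(data | H) works out to: P(data | jar A) = (1/9)(7/9) = 0.08642; P(data | jar B) = (3/10)(2/10) = 0.06; P(data | jar C) = (2/8)(5/8) = 0.15625.
Weighting by the prior gives 1/3 · 0.08642 = 0.028807, 1/3 · 0.06 = 0.02, 1/3 · 0.15625 = 0.052083; summing to 0.10089.
Hence P(jar A | data) = (0.028807) / (0.10089) = 0.28552.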